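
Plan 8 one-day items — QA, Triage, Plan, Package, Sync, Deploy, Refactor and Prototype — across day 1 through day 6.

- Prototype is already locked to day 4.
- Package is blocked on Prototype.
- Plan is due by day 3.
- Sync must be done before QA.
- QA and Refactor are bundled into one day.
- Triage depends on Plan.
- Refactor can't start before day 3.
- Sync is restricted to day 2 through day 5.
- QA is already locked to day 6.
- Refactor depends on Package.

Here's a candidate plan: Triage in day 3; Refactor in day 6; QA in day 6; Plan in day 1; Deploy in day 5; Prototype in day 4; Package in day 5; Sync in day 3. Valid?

Yes, all constraints hold

Refactor depends on Package — holds.
Package is blocked on Prototype — holds.
Prototype is already locked to day 4 — holds.
Sync must be done before QA — holds.
Triage depends on Plan — holds.
QA and Refactor are bundled into one day — holds.
QA is already locked to day 6 — holds.
Refactor can't start before day 3 — holds.
Sync is restricted to day 2 through day 5 — holds.
Plan is due by day 3 — holds.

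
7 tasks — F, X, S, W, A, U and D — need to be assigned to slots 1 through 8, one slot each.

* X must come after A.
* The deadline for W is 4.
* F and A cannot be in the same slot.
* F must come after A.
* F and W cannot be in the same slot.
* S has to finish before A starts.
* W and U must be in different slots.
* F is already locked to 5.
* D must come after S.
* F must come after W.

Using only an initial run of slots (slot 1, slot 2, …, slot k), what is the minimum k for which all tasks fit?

5 slots

The precedence chain requires at least 3 distinct slots.
F can't be placed before 5, so the schedule must run through at least slot 5.
5 works (last occupied slot: 5): for example F=5; W=1; U=2; D=2; A=2; S=1; X=3.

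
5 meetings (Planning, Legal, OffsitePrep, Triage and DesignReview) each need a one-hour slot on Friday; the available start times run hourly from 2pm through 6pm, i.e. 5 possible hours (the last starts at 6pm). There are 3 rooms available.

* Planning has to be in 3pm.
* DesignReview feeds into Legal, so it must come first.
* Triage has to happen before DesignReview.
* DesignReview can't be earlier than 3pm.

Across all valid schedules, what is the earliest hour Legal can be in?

4pm

Precedence pushes Legal to at least 4pm.
Legal at 4pm is achievable: Legal in 4pm; DesignReview in 3pm; OffsitePrep in 2pm; Triage in 2pm; Planning in 3pm.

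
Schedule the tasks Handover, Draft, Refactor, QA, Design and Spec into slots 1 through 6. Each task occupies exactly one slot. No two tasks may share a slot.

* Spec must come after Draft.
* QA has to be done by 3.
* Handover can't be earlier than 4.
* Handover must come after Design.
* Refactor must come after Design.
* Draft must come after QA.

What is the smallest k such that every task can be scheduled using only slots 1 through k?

The precedence chain requires at least 3 distinct slots.
With at most 1 per slot and 6 tasks, at least 6 slots are needed.
Handover can't be placed before 4, so the schedule must run through at least slot 4.
6 works (last occupied slot: 6): for example Draft -> 2; Refactor -> 5; QA -> 1; Handover -> 4; Design -> 3; Spec -> 6.

6 slots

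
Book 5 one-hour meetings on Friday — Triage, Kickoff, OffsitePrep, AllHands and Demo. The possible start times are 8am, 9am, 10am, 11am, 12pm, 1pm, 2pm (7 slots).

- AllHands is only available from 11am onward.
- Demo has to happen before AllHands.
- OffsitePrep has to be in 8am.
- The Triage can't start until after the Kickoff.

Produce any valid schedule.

Kickoff=8am; Triage=9am; OffsitePrep=8am; Demo=8am; AllHands=11am

Checking: Demo(8am) before AllHands(11am); Kickoff(8am) before Triage(9am); OffsitePrep=8am in [8am,8am]; AllHands=11am in [11am,2pm].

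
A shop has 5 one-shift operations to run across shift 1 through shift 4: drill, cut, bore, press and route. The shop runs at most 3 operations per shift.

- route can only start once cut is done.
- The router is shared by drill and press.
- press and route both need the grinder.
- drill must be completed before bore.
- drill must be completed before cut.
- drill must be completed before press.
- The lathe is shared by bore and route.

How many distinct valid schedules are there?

13

Splitting on drill: it can be shift 1 (12), shift 2 (1). Listing each branch's schedules as (cut, bore, press, route) by shift number:
drill=shift 1: (2,2,2,3) (2,2,2,4) (2,2,3,4) (2,2,4,3) (2,3,2,4) (2,3,3,4) (2,4,2,3) (2,4,4,3) (3,2,2,4) (3,2,3,4) (3,3,2,4) (3,3,3,4) — 12.
drill=shift 2: (3,3,3,4) — 1.
Summing: 12 + 1 = 13.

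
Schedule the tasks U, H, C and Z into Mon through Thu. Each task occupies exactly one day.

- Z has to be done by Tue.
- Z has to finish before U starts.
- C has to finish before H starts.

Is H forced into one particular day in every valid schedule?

H can be Tue (e.g. C=Mon; Z=Mon; U=Tue; H=Tue) or Wed (e.g. C=Mon; H=Wed; U=Tue; Z=Mon).

No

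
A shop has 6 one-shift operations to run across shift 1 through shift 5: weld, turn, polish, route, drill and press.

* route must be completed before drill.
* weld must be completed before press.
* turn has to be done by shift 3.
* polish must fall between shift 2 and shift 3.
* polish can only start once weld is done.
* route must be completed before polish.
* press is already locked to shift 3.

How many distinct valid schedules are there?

54

Splitting on weld: it can be shift 1 (33), shift 2 (21). Listing each branch's schedules as (turn, polish, route, drill, press) by shift number:
weld=shift 1: (1,2,1,2,3) (1,2,1,3,3) (1,2,1,4,3) (1,2,1,5,3) (1,3,1,2,3) (1,3,1,3,3) (1,3,1,4,3) (1,3,1,5,3) (1,3,2,3,3) (1,3,2,4,3) (1,3,2,5,3) (2,2,1,2,3) (2,2,1,3,3) (2,2,1,4,3) (2,2,1,5,3) (2,3,1,2,3) (2,3,1,3,3) (2,3,1,4,3) (2,3,1,5,3) (2,3,2,3,3) (2,3,2,4,3) (2,3,2,5,3) (3,2,1,2,3) (3,2,1,3,3) (3,2,1,4,3) (3,2,1,5,3) (3,3,1,2,3) (3,3,1,3,3) (3,3,1,4,3) (3,3,1,5,3) (3,3,2,3,3) (3,3,2,4,3) (3,3,2,5,3) — 33.
weld=shift 2: (1,3,1,2,3) (1,3,1,3,3) (1,3,1,4,3) (1,3,1,5,3) (1,3,2,3,3) (1,3,2,4,3) (1,3,2,5,3) (2,3,1,2,3) (2,3,1,3,3) (2,3,1,4,3) (2,3,1,5,3) (2,3,2,3,3) (2,3,2,4,3) (2,3,2,5,3) (3,3,1,2,3) (3,3,1,3,3) (3,3,1,4,3) (3,3,1,5,3) (3,3,2,3,3) (3,3,2,4,3) (3,3,2,5,3) — 21.
Summing: 33 + 21 = 54.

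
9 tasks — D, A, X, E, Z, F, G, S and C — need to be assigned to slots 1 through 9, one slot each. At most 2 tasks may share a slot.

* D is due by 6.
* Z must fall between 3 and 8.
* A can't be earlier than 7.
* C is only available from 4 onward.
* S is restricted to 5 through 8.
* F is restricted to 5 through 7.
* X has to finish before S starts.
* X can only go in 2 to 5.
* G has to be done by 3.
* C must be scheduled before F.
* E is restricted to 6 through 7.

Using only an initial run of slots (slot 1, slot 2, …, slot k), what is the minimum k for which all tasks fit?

The precedence chain requires at least 2 distinct slots.
With at most 2 per slot and 9 tasks, at least 5 slots are needed.
A can't be placed before 7, so the schedule must run through at least slot 7.
7 works (last occupied slot: 7): for example E -> 6, Z -> 3, X -> 2, A -> 7, C -> 4, F -> 5, G -> 1, S -> 5, D -> 1.

7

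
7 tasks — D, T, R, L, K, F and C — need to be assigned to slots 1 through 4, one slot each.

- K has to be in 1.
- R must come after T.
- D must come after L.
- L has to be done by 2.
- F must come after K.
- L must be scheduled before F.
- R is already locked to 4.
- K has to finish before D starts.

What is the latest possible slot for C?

4

C at 4 is achievable: R in 4; D in 2; T in 1; L in 1; K in 1; F in 2; C in 4.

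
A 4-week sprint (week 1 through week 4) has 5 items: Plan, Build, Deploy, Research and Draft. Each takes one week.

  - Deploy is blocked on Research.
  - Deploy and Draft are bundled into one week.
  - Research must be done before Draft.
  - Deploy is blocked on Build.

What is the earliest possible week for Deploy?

Precedence pushes Deploy to at least week 2.
Deploy at week 2 is achievable: Research in week 1, Build in week 1, Plan in week 1, Draft in week 2, Deploy in week 2.

week 2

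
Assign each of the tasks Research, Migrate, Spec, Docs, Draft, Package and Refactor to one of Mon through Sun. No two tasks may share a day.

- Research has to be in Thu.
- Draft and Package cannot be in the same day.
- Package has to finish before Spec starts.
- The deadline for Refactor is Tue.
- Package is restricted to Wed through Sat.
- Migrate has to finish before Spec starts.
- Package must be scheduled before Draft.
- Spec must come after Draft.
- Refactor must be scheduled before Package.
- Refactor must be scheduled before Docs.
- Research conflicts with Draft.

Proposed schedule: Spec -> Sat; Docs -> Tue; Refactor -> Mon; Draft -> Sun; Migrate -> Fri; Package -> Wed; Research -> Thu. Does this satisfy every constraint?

Refactor must be scheduled before Docs — holds.
Spec must come after Draft — violated.
Research has to be in Thu — holds.
Package is restricted to Wed through Sat — holds.
Migrate has to finish before Spec starts — holds.
Package has to finish before Spec starts — holds.
Package must be scheduled before Draft — holds.
Refactor must be scheduled before Package — holds.
No two tasks may share a day — holds.
The deadline for Refactor is Tue — holds.
Research conflicts with Draft — holds.
Draft and Package cannot be in the same day — holds.

No — it violates: Spec must come after Draft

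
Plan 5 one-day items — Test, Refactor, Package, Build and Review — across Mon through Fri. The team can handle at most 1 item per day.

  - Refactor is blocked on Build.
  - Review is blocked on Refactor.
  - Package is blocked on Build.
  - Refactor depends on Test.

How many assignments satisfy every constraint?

Splitting on Test: it can be Mon (3), Tue (3), Wed (1). Listing each branch's schedules as (Refactor, Package, Build, Review):
Test=Mon: (Wed,Thu,Tue,Fri) (Wed,Fri,Tue,Thu) (Thu,Wed,Tue,Fri) — 3.
Test=Tue: (Wed,Thu,Mon,Fri) (Wed,Fri,Mon,Thu) (Thu,Wed,Mon,Fri) — 3.
Test=Wed: (Thu,Tue,Mon,Fri) — 1.
Summing: 3 + 3 + 1 = 7.

7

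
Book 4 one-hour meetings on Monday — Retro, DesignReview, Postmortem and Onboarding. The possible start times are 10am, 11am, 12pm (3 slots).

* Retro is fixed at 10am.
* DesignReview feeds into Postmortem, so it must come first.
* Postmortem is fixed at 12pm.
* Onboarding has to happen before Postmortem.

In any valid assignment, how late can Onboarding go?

Downstream work caps Onboarding at 11am.
Onboarding at 11am is achievable: Retro -> 10am; DesignReview -> 10am; Onboarding -> 11am; Postmortem -> 12pm.

11am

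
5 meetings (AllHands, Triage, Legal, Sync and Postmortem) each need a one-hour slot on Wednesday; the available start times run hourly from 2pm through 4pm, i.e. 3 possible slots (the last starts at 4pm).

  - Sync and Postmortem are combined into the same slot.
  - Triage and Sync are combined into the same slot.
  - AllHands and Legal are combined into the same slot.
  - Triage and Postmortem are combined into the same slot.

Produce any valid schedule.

Triage=2pm; Postmortem=2pm; Sync=2pm; AllHands=2pm; Legal=2pm

Checking: Triage = Postmortem = 2pm; Triage = Sync = 2pm; AllHands = Legal = 2pm; Sync = Postmortem = 2pm.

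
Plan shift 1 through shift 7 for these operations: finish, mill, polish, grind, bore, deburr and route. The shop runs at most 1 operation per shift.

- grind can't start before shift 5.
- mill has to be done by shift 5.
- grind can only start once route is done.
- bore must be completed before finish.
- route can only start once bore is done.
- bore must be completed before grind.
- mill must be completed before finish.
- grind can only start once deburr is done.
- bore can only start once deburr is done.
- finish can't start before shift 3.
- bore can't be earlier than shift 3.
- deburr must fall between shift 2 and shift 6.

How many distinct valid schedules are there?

Splitting on finish: it can be shift 4 (3), shift 5 (8), shift 6 (9), shift 7 (9). Listing each branch's schedules as (mill, polish, grind, bore, deburr, route) by shift number:
finish=shift 4: (1,5,7,3,2,6) (1,6,7,3,2,5) (1,7,6,3,2,5) — 3.
finish=shift 5: (1,2,7,4,3,6) (1,3,7,4,2,6) (1,4,7,3,2,6) (1,6,7,3,2,4) (1,7,6,3,2,4) (2,1,7,4,3,6) (3,1,7,4,2,6) (4,1,7,3,2,6) — 8.
finish=shift 6: (1,2,7,4,3,5) (1,3,7,4,2,5) (1,4,7,3,2,5) (1,5,7,3,2,4) (1,7,5,3,2,4) (2,1,7,4,3,5) (3,1,7,4,2,5) (4,1,7,3,2,5) (5,1,7,3,2,4) — 9.
finish=shift 7: (1,2,6,4,3,5) (1,3,6,4,2,5) (1,4,6,3,2,5) (1,5,6,3,2,4) (1,6,5,3,2,4) (2,1,6,4,3,5) (3,1,6,4,2,5) (4,1,6,3,2,5) (5,1,6,3,2,4) — 9.
Summing: 3 + 8 + 9 + 9 = 29.

29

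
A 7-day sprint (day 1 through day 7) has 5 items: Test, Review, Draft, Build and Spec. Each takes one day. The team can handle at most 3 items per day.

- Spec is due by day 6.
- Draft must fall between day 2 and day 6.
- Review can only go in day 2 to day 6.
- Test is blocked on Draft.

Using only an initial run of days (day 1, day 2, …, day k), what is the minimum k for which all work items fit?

The precedence chain requires at least 2 distinct days.
With at most 3 per day and 5 work items, at least 2 days are needed.
Propagating the time windows through the other constraints, Test can't land before day 3, so the schedule must run through at least day 3.
3 works (last occupied day: day 3): for example Test=day 3; Draft=day 2; Spec=day 1; Build=day 1; Review=day 2.

3 days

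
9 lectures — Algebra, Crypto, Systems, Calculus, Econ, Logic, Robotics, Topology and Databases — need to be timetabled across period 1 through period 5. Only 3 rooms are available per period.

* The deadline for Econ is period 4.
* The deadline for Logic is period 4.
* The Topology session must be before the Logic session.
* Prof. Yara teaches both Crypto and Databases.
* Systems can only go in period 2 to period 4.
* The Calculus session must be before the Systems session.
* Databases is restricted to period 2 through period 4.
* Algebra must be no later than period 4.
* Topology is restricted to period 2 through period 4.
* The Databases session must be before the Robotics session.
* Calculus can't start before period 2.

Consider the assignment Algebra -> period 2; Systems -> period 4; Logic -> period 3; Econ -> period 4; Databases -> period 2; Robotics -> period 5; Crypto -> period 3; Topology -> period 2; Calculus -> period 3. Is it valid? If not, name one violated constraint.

Yes, all constraints hold

The deadline for Econ is period 4 — holds.
Algebra must be no later than period 4 — holds.
Only 3 rooms are available per period — holds.
The deadline for Logic is period 4 — holds.
Databases is restricted to period 2 through period 4 — holds.
The Databases session must be before the Robotics session — holds.
Systems can only go in period 2 to period 4 — holds.
The Calculus session must be before the Systems session — holds.
Prof. Yara teaches both Crypto and Databases — holds.
The Topology session must be before the Logic session — holds.
Topology is restricted to period 2 through period 4 — holds.
Calculus can't start before period 2 — holds.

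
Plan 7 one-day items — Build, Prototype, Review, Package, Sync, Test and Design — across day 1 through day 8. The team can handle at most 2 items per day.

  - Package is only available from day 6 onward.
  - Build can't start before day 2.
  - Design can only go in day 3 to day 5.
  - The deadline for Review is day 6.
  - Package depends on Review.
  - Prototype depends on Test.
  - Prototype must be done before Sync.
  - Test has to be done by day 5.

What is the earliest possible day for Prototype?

day 2

Precedence pushes Prototype to at least day 2; downstream work caps Prototype at day 7.
Prototype at day 2 is achievable: Sync -> day 3; Design -> day 3; Review -> day 1; Prototype -> day 2; Test -> day 1; Package -> day 6; Build -> day 2.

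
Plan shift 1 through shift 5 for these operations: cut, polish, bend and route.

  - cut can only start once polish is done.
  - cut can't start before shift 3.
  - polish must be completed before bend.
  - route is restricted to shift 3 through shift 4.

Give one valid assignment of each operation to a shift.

polish -> shift 1; route -> shift 3; cut -> shift 3; bend -> shift 2

Checking: polish(shift 1) before cut(shift 3); polish(shift 1) before bend(shift 2); route=shift 3 in [shift 3,shift 4]; cut=shift 3 in [shift 3,shift 5].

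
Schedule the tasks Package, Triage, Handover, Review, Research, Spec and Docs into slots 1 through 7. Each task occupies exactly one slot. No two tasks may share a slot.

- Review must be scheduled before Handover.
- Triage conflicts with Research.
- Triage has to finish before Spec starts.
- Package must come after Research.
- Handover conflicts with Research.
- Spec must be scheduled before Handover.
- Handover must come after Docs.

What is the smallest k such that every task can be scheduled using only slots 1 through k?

The precedence chain requires at least 3 distinct slots.
With at most 1 per slot and 7 tasks, at least 7 slots are needed.
7 works (last occupied slot: 7): for example Review in 3; Triage in 1; Research in 6; Spec in 2; Handover in 5; Package in 7; Docs in 4.

7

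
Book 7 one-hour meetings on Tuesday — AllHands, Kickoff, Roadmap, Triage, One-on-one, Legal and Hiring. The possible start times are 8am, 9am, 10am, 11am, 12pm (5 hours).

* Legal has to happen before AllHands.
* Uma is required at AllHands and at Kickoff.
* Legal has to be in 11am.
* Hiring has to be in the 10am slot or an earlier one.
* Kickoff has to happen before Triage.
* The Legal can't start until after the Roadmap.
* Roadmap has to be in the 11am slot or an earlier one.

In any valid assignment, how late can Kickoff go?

11am

Downstream work caps Kickoff at 11am.
Kickoff at 11am is achievable: Kickoff in 11am; Legal in 11am; Hiring in 8am; AllHands in 12pm; Triage in 12pm; Roadmap in 8am; One-on-one in 8am.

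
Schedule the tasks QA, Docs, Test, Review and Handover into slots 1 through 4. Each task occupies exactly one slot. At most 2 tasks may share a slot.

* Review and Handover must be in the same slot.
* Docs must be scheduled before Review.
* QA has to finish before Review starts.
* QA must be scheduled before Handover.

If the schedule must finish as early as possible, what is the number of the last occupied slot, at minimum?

slot 3

The precedence chain requires at least 2 distinct slots.
With at most 2 per slot and 5 tasks, at least 3 slots are needed.
3 works (last occupied slot: 3): for example QA in 1; Handover in 2; Docs in 1; Test in 3; Review in 2.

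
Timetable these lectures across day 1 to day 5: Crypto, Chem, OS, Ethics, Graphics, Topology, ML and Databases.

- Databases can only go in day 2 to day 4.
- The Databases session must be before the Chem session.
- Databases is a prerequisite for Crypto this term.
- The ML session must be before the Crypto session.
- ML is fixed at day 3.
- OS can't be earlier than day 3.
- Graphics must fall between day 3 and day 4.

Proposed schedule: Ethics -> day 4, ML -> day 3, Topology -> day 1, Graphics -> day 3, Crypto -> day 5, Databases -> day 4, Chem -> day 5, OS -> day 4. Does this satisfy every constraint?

Databases is a prerequisite for Crypto this term — holds.
Graphics must fall between day 3 and day 4 — holds.
OS can't be earlier than day 3 — holds.
ML is fixed at day 3 — holds.
Databases can only go in day 2 to day 4 — holds.
The ML session must be before the Crypto session — holds.
The Databases session must be before the Chem session — holds.

Valid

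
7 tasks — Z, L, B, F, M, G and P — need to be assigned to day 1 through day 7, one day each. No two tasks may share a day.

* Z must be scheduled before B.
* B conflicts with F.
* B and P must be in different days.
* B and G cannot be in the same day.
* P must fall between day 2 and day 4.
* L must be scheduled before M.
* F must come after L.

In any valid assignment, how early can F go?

Precedence pushes F to at least day 2.
F at day 2 is achievable: L -> day 1, B -> day 5, Z -> day 4, P -> day 3, M -> day 6, G -> day 7, F -> day 2.

day 2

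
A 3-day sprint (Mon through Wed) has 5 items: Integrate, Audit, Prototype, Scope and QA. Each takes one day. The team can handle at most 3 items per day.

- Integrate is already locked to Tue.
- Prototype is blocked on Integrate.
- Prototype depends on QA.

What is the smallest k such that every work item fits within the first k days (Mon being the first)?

3 days

The precedence chain requires at least 2 distinct days.
With at most 3 per day and 5 work items, at least 2 days are needed.
Propagating the time windows through the other constraints, Prototype can't land before Wed — that is day 3 counting from Mon — so the schedule must run through at least 3 days.
3 works (last occupied day: Wed): for example Prototype in Wed; Scope in Mon; Audit in Mon; QA in Mon; Integrate in Tue.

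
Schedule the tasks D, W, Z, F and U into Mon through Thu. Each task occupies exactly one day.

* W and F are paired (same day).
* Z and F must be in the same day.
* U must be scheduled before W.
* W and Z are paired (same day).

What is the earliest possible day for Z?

Tue

Z must be in the same day as W, which can't be before Tue, so Z is at least Tue.
Z at Tue is achievable: Z=Tue; W=Tue; D=Mon; F=Tue; U=Mon.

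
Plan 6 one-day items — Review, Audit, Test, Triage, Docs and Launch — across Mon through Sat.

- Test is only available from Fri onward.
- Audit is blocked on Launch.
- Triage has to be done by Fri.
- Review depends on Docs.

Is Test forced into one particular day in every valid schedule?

Test can be Fri (e.g. Triage -> Mon, Docs -> Mon, Review -> Tue, Test -> Fri, Launch -> Mon, Audit -> Tue) or Sat (e.g. Review=Tue; Test=Sat; Docs=Mon; Audit=Tue; Launch=Mon; Triage=Mon).

No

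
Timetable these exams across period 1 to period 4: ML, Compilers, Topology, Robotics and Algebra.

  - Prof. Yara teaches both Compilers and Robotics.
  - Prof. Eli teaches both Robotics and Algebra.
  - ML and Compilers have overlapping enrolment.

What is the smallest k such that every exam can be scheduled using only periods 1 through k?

Could 1 period be enough, i.e. nothing placed later than period 1? No: Robotics can't share with Compilers (period 1) → nothing is left.
So 1 period is not enough.
2 works (last occupied period: period 2): for example Algebra=period 2; Robotics=period 1; Compilers=period 2; ML=period 1; Topology=period 1.

2 periods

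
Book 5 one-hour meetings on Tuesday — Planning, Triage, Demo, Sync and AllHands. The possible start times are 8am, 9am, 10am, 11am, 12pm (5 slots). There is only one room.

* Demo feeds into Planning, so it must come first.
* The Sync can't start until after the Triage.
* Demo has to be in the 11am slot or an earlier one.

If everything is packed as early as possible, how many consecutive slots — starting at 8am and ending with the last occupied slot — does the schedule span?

5

The precedence chain requires at least 2 distinct slots.
With at most 1 per slot and 5 meetings, at least 5 slots are needed.
5 works (last occupied slot: 12pm): for example AllHands -> 12pm; Sync -> 11am; Triage -> 10am; Demo -> 8am; Planning -> 9am.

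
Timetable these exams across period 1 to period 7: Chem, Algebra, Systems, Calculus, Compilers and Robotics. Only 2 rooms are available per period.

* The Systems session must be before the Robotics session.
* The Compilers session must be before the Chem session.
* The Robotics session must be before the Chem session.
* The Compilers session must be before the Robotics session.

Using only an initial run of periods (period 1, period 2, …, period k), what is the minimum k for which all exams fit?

3

The precedence chain requires at least 3 distinct periods.
With at most 2 per period and 6 exams, at least 3 periods are needed.
3 works (last occupied period: period 3): for example Systems -> period 1, Robotics -> period 2, Algebra -> period 2, Chem -> period 3, Compilers -> period 1, Calculus -> period 3.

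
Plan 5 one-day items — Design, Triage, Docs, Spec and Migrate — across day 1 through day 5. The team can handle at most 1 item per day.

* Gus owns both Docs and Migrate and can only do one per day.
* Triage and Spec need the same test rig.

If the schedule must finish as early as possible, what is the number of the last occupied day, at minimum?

With at most 1 per day and 5 work items, at least 5 days are needed.
5 works (last occupied day: day 5): for example Docs=day 3, Spec=day 4, Design=day 1, Migrate=day 5, Triage=day 2.

5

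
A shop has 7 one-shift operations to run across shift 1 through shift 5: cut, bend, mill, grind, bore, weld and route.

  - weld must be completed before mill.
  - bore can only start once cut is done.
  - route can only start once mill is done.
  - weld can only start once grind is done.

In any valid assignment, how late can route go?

Precedence pushes route to at least shift 4.
route at shift 5 is achievable: bend -> shift 1, weld -> shift 2, mill -> shift 3, grind -> shift 1, bore -> shift 2, route -> shift 5, cut -> shift 1.

shift 5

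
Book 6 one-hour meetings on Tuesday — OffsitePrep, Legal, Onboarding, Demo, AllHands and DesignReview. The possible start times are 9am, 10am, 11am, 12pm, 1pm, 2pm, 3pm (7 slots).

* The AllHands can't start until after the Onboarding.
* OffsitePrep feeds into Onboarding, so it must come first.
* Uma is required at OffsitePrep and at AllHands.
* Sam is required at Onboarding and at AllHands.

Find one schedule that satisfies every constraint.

Onboarding=10am; Demo=9am; OffsitePrep=9am; AllHands=11am; DesignReview=9am; Legal=9am

Checking: OffsitePrep(9am) before Onboarding(10am); Onboarding(10am) before AllHands(11am); Onboarding(10am) != AllHands(11am); OffsitePrep(9am) != AllHands(11am).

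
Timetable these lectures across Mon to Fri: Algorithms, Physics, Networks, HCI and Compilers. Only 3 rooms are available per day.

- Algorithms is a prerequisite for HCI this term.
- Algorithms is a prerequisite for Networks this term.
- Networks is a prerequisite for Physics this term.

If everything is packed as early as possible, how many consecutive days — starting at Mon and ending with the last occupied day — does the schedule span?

3

The precedence chain requires at least 3 distinct days.
With at most 3 per day and 5 lectures, at least 2 days are needed.
3 works (last occupied day: Wed): for example HCI=Tue; Algorithms=Mon; Compilers=Mon; Networks=Tue; Physics=Wed.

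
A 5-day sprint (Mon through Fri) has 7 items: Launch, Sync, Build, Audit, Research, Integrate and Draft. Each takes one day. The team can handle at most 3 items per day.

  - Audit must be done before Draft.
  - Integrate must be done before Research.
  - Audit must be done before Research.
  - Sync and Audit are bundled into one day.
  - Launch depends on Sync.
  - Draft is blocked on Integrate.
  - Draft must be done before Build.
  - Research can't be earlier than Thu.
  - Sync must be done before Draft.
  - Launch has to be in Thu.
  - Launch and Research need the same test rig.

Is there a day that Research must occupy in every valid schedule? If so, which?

Fri

Research's window is Thu–Fri.
Launch is fixed at Thu, and Research can't share a day with Launch.
So Research must be Fri.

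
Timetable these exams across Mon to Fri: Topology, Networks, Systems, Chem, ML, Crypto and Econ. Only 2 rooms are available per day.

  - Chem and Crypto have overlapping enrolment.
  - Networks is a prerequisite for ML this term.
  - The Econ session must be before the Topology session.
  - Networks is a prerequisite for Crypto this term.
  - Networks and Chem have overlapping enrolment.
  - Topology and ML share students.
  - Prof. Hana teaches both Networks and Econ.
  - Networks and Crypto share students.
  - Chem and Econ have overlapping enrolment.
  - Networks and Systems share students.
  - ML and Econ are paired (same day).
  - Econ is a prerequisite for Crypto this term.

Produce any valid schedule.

Topology in Wed; ML in Tue; Chem in Thu; Crypto in Wed; Networks in Mon; Econ in Tue; Systems in Thu

Checking: Econ(Tue) before Crypto(Wed); Networks(Mon) before Crypto(Wed); Networks(Mon) before ML(Tue); Econ(Tue) before Topology(Wed); Networks(Mon) != Crypto(Wed); Chem(Thu) != Econ(Tue); Networks(Mon) != Systems(Thu); Topology(Wed) != ML(Tue); Chem(Thu) != Crypto(Wed); Networks(Mon) != Chem(Thu); Networks(Mon) != Econ(Tue); ML = Econ = Tue; max 2 per day (cap 2).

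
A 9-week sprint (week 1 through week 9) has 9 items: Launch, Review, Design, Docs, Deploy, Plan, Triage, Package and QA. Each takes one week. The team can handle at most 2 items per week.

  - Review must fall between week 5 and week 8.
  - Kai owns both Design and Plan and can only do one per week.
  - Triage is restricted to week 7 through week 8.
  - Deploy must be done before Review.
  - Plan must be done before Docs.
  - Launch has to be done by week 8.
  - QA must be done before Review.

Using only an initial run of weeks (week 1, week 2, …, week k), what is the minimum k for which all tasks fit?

7 weeks

The precedence chain requires at least 2 distinct weeks.
With at most 2 per week and 9 tasks, at least 5 weeks are needed.
Triage can't be placed before week 7, so the schedule must run through at least week 7.
7 works (last occupied week: week 7): for example Design -> week 3; Launch -> week 3; QA -> week 2; Review -> week 5; Docs -> week 2; Plan -> week 1; Package -> week 4; Triage -> week 7; Deploy -> week 1.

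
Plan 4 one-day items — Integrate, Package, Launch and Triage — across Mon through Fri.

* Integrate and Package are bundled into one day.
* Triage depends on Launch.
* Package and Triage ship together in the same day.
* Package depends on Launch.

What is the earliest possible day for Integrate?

Tue

Integrate must be in the same day as Package, which can't be before Tue, so Integrate is at least Tue.
Integrate at Tue is achievable: Package in Tue, Triage in Tue, Integrate in Tue, Launch in Mon.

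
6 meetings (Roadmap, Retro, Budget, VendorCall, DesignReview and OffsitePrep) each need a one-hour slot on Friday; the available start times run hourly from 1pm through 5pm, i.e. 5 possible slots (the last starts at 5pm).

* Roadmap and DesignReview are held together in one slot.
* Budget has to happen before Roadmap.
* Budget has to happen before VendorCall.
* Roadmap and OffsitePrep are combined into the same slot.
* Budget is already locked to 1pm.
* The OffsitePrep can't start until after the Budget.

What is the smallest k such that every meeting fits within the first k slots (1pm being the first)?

The precedence chain requires at least 2 distinct slots.
2 works (last occupied slot: 2pm): for example Roadmap in 2pm, Budget in 1pm, Retro in 1pm, VendorCall in 2pm, OffsitePrep in 2pm, DesignReview in 2pm.

2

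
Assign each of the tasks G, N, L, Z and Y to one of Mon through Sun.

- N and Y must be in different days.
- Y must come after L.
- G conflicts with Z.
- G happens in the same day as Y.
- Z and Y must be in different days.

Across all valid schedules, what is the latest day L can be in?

Downstream work caps L at Sat.
L at Sat is achievable: G in Sun, N in Mon, L in Sat, Z in Mon, Y in Sun.

Sat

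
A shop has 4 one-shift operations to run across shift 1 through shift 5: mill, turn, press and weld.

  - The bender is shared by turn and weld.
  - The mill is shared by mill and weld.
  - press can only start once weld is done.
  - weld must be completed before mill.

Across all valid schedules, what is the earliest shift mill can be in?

Precedence pushes mill to at least shift 2.
mill at shift 2 is achievable: weld=shift 1, mill=shift 2, press=shift 2, turn=shift 2.

shift 2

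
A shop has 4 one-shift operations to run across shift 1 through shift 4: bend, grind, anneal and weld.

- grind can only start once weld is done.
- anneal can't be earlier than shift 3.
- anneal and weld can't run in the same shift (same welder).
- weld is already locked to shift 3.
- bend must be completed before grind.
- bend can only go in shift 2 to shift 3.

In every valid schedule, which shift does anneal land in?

shift 4

anneal's window is shift 3–shift 4.
weld is fixed at shift 3, and anneal can't share a shift with weld.
So anneal must be shift 4.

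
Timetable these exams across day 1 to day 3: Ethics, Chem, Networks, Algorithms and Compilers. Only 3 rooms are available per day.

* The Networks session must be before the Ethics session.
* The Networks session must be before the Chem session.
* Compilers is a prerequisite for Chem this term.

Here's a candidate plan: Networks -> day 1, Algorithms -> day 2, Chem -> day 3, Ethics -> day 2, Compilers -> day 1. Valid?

Only 3 rooms are available per day — holds.
Compilers is a prerequisite for Chem this term — holds.
The Networks session must be before the Ethics session — holds.
The Networks session must be before the Chem session — holds.

Yes, all constraints hold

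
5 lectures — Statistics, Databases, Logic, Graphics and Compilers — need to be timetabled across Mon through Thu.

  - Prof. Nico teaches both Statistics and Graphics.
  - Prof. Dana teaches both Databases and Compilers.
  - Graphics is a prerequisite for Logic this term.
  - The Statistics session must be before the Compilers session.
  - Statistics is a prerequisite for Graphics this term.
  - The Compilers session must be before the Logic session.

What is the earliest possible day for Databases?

Databases at Mon is achievable: Statistics -> Mon, Compilers -> Tue, Graphics -> Tue, Databases -> Mon, Logic -> Wed.

Mon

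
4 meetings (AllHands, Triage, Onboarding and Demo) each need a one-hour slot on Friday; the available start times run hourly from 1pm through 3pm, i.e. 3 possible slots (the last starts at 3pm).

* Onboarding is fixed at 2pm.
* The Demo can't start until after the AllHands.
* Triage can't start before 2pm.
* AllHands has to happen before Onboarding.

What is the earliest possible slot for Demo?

2pm

Precedence pushes Demo to at least 2pm.
Demo at 2pm is achievable: AllHands in 1pm; Triage in 2pm; Onboarding in 2pm; Demo in 2pm.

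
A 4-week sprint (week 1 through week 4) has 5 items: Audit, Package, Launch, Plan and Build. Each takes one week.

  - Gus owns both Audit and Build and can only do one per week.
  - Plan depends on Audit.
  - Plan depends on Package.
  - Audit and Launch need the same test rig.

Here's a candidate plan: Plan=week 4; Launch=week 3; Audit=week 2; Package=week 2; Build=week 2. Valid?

Gus owns both Audit and Build and can only do one per week — violated.
Plan depends on Audit — holds.
Plan depends on Package — holds.
Audit and Launch need the same test rig — holds.

No — it violates: Gus owns both Audit and Build and can only do one per week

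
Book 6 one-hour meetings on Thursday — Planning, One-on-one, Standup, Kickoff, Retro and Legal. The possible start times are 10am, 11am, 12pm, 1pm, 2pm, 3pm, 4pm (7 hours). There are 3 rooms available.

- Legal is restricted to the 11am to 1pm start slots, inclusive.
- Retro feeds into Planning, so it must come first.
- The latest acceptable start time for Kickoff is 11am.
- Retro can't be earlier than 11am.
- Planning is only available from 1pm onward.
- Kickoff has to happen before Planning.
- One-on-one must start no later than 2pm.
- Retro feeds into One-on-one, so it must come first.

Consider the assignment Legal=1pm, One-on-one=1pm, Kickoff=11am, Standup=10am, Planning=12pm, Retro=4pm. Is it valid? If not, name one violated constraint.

No — it violates: Retro feeds into Planning, so it must come first

Kickoff has to happen before Planning — holds.
One-on-one must start no later than 2pm — holds.
Retro feeds into Planning, so it must come first — violated.
The latest acceptable start time for Kickoff is 11am — holds.
There are 3 rooms available — holds.
Retro feeds into One-on-one, so it must come first — violated.
Legal is restricted to the 11am to 1pm start slots, inclusive — holds.
Retro can't be earlier than 11am — holds.
Planning is only available from 1pm onward — violated.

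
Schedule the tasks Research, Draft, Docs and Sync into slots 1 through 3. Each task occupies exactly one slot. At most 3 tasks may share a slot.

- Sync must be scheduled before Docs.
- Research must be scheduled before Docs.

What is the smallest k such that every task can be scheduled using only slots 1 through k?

2 slots

The precedence chain requires at least 2 distinct slots.
With at most 3 per slot and 4 tasks, at least 2 slots are needed.
2 works (last occupied slot: 2): for example Docs -> 2; Draft -> 1; Sync -> 1; Research -> 1.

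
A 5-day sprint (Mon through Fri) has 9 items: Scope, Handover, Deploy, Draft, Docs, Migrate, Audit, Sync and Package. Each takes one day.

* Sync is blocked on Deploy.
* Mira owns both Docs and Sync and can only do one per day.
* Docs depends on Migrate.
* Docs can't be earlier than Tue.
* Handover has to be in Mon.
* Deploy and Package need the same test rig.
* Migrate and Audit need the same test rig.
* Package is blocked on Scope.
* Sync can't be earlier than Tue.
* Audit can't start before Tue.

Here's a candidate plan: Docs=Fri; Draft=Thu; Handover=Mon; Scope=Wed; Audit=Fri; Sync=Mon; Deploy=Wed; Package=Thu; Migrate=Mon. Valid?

No — it violates: Sync is blocked on Deploy

Deploy and Package need the same test rig — holds.
Mira owns both Docs and Sync and can only do one per day — holds.
Migrate and Audit need the same test rig — holds.
Package is blocked on Scope — holds.
Docs depends on Migrate — holds.
Sync can't be earlier than Tue — violated.
Sync is blocked on Deploy — violated.
Docs can't be earlier than Tue — holds.
Handover has to be in Mon — holds.
Audit can't start before Tue — holds.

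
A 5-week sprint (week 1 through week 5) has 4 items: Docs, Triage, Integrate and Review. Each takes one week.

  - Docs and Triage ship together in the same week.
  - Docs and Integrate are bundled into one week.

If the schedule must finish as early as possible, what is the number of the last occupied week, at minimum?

1 works (last occupied week: week 1): for example Review -> week 1, Triage -> week 1, Docs -> week 1, Integrate -> week 1.

week 1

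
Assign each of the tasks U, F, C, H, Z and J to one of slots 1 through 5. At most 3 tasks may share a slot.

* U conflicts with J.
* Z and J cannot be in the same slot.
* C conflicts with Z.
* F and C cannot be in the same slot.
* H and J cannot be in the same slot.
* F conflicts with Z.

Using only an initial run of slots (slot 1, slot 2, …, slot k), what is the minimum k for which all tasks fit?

With at most 3 per slot and 6 tasks, at least 2 slots are needed.
Could 2 slots be enough, i.e. nothing placed later than 2? No: F, C and Z must all be in different slots (F/C can't share; F/Z can't share; C/Z can't share), but only 2 slots are available: 3 tasks can't fit in 2 distinct slots.
So 2 slots is not enough.
3 works (last occupied slot: 3): for example Z=3, F=1, U=1, H=1, J=2, C=2.

3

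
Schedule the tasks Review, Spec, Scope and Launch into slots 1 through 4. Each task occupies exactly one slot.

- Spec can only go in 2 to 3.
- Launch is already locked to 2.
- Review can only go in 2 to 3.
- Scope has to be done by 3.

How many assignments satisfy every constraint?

Splitting on Review: it can be 2 (6), 3 (6). Listing each branch's schedules as (Spec, Scope, Launch):
Review=2: (2,1,2) (2,2,2) (2,3,2) (3,1,2) (3,2,2) (3,3,2) — 6.
Review=3: (2,1,2) (2,2,2) (2,3,2) (3,1,2) (3,2,2) (3,3,2) — 6.
Summing: 6 + 6 = 12.

12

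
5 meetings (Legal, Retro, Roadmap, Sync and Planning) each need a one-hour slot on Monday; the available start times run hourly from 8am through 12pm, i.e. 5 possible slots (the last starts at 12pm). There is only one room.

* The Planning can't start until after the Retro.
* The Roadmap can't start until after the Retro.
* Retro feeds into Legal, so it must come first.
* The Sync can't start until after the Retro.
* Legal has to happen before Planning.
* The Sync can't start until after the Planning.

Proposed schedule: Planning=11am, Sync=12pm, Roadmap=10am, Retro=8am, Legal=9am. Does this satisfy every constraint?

Legal has to happen before Planning — holds.
The Roadmap can't start until after the Retro — holds.
The Planning can't start until after the Retro — holds.
Retro feeds into Legal, so it must come first — holds.
The Sync can't start until after the Planning — holds.
There is only one room — holds.
The Sync can't start until after the Retro — holds.

Valid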